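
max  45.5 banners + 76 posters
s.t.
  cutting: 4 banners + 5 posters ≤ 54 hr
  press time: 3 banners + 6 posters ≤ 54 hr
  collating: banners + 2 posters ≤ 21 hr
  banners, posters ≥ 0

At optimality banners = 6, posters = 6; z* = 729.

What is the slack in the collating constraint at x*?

collating used = 1·6 + 2·6 = 18; slack = 21 − 18 = 3.

3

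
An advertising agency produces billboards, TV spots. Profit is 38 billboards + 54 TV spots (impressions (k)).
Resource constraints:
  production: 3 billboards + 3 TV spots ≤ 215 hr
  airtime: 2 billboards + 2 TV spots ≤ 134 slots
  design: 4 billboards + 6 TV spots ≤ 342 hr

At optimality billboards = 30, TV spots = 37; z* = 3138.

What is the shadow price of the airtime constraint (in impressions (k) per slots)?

Binding: airtime and design. Non-binding: production (14 unused).
Slack constraints have shadow price 0 (complementary slackness).
From A_Bᵀ y = c: 2·y_airtime + 4·y_design = 38; 2·y_airtime + 6·y_design = 54.
This yields shadow prices y_airtime = 3, y_design = 8.
Shadow price of airtime = 3.

3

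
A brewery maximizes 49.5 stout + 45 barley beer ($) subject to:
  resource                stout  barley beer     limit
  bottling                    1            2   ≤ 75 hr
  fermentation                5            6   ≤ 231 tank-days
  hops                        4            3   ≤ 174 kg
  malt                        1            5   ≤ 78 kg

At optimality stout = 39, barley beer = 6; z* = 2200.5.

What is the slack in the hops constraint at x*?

hops used = 4·39 + 3·6 = 174; slack = 174 − 174 = 0.

0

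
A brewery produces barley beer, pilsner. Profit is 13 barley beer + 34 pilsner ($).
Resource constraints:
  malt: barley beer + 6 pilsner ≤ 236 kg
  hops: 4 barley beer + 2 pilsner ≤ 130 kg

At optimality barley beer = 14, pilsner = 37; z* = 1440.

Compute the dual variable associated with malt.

Check each constraint at x*: malt 236/236 (tight); hops 130/130 (tight).
From A_Bᵀ y = c: 1·y_malt + 4·y_hops = 13; 6·y_malt + 2·y_hops = 34.
This yields shadow prices y_malt = 5, y_hops = 2.
Shadow price of malt = 5.

5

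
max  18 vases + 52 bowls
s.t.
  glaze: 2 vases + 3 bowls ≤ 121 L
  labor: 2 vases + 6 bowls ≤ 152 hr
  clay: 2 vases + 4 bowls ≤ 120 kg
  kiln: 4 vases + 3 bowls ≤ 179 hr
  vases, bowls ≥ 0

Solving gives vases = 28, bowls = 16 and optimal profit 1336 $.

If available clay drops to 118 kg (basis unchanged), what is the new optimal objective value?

1334

Binding: labor and clay. Non-binding: glaze (17 unused), kiln (19 unused).
Since glaze, kiln are not tight, their duals are 0.
From A_Bᵀ y = c: 2·y_labor + 2·y_clay = 18; 6·y_labor + 4·y_clay = 52.
This yields shadow prices y_labor = 8, y_clay = 1.
Δz = y_clay·Δb = 1 × (-2) = -2, so new z* = 1336 − 2 = 1334.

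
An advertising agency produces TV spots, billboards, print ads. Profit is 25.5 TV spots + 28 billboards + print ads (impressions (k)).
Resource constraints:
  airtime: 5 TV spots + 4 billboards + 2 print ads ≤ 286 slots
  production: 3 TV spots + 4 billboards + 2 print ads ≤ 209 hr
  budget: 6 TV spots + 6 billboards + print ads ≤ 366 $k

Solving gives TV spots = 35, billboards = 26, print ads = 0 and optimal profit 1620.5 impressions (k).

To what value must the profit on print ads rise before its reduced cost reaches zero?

8

At the optimum: airtime uses 279 of 286 (slack = 7); production uses 209 of 209 (binding); budget uses 366 of 366 (binding).
By complementary slackness, y = 0 for the non-binding constraint.
From A_Bᵀ y = c: 3·y_production + 6·y_budget = 25.5; 4·y_production + 6·y_budget = 28.
Solving: y_production = 2.5, y_budget = 3.
print ads enters the basis when its profit ≥ yᵀa₃ = 2.5·2 + 3·1 = 8.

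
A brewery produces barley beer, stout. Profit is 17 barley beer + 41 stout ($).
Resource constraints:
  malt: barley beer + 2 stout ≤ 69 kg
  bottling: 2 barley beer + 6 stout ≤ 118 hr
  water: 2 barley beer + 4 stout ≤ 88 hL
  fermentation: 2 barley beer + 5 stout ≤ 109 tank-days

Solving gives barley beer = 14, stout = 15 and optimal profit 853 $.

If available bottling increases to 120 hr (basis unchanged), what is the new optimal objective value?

860

At the optimum: malt uses 44 of 69 (slack = 25); bottling uses 118 of 118 (binding); water uses 88 of 88 (binding); fermentation uses 103 of 109 (slack = 6).
Slack constraints have shadow price 0 (complementary slackness).
From A_Bᵀ y = c: 2·y_bottling + 2·y_water = 17; 6·y_bottling + 4·y_water = 41.
→ y_bottling = 3.5 and y_water = 5.
Δz = y_bottling·Δb = 3.5 × (2) = 7, so new z* = 853 + 7 = 860.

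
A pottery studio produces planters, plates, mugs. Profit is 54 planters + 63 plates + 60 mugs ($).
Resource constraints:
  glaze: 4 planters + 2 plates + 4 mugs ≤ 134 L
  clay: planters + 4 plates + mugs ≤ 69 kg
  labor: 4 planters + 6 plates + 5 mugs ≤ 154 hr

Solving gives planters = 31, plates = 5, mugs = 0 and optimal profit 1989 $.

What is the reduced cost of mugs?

At the optimum: glaze uses 134 of 134 (binding); clay uses 51 of 69 (slack = 18); labor uses 154 of 154 (binding).
Since clay is not tight, its dual is 0.
Dual feasibility on the basic columns requires 4·y_glaze + 4·y_labor = 54, 2·y_glaze + 6·y_labor = 63.
→ y_glaze = 4.5 and y_labor = 9.
Reduced cost of mugs: c₃ − yᵀa₃ = 60 − (4.5·4 + 9·5) = 60 − 63 = -3.

-3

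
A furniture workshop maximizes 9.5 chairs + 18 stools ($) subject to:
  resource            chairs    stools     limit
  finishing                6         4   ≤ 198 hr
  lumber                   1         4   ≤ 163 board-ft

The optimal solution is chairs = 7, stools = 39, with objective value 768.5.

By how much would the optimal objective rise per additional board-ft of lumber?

Check each constraint at x*: finishing 198/198 (tight); lumber 163/163 (tight).
From A_Bᵀ y = c: 6·y_finishing + 1·y_lumber = 9.5; 4·y_finishing + 4·y_lumber = 18.
Solving: y_finishing = 1, y_lumber = 3.5.
Shadow price of lumber = 3.5.

3.5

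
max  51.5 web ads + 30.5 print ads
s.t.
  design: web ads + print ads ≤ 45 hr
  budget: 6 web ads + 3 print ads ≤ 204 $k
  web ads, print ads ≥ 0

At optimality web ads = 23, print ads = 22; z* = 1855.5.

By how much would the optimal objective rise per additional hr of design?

9.5

At the optimum: design uses 45 of 45 (binding); budget uses 204 of 204 (binding).
From A_Bᵀ y = c: 1·y_design + 6·y_budget = 51.5; 1·y_design + 3·y_budget = 30.5.
Solving: y_design = 9.5, y_budget = 7.
Shadow price of design = 9.5.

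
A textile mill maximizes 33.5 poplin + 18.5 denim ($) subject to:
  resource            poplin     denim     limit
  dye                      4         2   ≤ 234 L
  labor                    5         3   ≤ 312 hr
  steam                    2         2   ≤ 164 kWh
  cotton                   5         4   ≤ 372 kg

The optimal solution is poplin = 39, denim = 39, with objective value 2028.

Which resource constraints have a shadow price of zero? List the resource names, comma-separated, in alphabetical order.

dye: 234/234 (binding)
labor: 312/312 (binding)
steam: 156/164 (slack 8)
cotton: 351/372 (slack 21)
By complementary slackness, a constraint with positive slack has shadow price 0 → cotton, steam.

cotton, steam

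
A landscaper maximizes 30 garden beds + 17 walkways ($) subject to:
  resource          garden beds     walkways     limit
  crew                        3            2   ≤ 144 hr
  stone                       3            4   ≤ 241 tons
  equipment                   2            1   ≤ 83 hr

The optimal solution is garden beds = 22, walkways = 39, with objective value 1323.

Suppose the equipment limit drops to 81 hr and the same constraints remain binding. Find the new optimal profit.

Check each constraint at x*: crew 144/144 (tight); stone 222/241 (slack 19); equipment 83/83 (tight).
Slack constraints have shadow price 0 (complementary slackness).
From A_Bᵀ y = c: 3·y_crew + 2·y_equipment = 30; 2·y_crew + 1·y_equipment = 17.
Solving: y_crew = 4, y_equipment = 9.
Δz = y_equipment·Δb = 9 × (-2) = -18, so new z* = 1323 − 18 = 1305.

1305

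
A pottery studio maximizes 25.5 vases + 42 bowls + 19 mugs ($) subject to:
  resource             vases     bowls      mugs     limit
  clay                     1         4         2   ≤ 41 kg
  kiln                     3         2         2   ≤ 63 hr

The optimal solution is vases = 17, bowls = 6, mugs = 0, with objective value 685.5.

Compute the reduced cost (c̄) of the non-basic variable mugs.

-8

At the optimum: clay uses 41 of 41 (binding); kiln uses 63 of 63 (binding).
From A_Bᵀ y = c: 1·y_clay + 3·y_kiln = 25.5; 4·y_clay + 2·y_kiln = 42.
This yields shadow prices y_clay = 7.5, y_kiln = 6.
Reduced cost of mugs: c₃ − yᵀa₃ = 19 − (7.5·2 + 6·2) = 19 − 27 = -8.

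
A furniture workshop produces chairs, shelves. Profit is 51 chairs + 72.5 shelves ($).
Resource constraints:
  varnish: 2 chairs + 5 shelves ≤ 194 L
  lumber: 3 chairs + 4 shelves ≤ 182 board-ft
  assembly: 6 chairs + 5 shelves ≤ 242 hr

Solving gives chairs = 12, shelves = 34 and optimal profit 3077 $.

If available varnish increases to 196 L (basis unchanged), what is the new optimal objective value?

Binding: varnish and assembly. Non-binding: lumber (10 unused).
Slack constraints have shadow price 0 (complementary slackness).
Dual feasibility on the basic columns requires 2·y_varnish + 6·y_assembly = 51, 5·y_varnish + 5·y_assembly = 72.5.
Solving: y_varnish = 9, y_assembly = 5.5.
Δz = y_varnish·Δb = 9 × (2) = 18, so new z* = 3077 + 18 = 3095.

3095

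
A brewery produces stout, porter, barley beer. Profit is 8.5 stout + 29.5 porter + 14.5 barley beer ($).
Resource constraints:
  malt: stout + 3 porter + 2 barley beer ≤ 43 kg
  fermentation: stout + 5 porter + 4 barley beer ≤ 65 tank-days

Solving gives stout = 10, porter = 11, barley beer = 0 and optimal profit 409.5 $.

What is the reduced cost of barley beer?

Check each constraint at x*: malt 43/43 (tight); fermentation 65/65 (tight).
From A_Bᵀ y = c: 1·y_malt + 1·y_fermentation = 8.5; 3·y_malt + 5·y_fermentation = 29.5.
This yields shadow prices y_malt = 6.5, y_fermentation = 2.
Reduced cost of barley beer: c₃ − yᵀa₃ = 14.5 − (6.5·2 + 2·4) = 14.5 − 21 = -6.5.

-6.5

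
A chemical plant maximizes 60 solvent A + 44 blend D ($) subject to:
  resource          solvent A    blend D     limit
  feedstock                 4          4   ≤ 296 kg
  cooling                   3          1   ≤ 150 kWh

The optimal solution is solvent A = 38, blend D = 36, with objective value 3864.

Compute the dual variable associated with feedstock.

9

Both feedstock and cooling are binding at x*.
From A_Bᵀ y = c: 4·y_feedstock + 3·y_cooling = 60; 4·y_feedstock + 1·y_cooling = 44.
→ y_feedstock = 9 and y_cooling = 8.
Shadow price of feedstock = 9.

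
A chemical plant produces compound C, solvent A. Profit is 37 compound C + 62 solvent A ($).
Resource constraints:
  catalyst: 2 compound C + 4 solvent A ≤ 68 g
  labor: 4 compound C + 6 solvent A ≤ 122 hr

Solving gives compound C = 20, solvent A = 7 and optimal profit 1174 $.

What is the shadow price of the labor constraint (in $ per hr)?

6

Check each constraint at x*: catalyst 68/68 (tight); labor 122/122 (tight).
The binding rows give the dual system: 2·y_catalyst + 4·y_labor = 37 and 4·y_catalyst + 6·y_labor = 62.
This yields shadow prices y_catalyst = 6.5, y_labor = 6.
Shadow price of labor = 6.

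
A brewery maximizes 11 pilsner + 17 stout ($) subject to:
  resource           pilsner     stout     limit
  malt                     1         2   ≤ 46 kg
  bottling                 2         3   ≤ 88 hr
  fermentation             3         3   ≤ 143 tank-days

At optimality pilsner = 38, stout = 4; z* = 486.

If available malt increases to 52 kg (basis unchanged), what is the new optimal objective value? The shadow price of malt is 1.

Δb = 6, so new z* = 486 + (1)·(6) = 486 + 6 = 492.

492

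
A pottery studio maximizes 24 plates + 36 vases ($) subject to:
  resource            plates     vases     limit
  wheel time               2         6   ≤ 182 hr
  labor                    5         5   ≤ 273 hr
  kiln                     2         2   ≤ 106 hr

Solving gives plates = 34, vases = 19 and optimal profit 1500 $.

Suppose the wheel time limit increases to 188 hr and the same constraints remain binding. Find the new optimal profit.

Check each constraint at x*: wheel time 182/182 (tight); labor 265/273 (slack 8); kiln 106/106 (tight).
Slack constraints have shadow price 0 (complementary slackness).
From A_Bᵀ y = c: 2·y_wheel time + 2·y_kiln = 24; 6·y_wheel time + 2·y_kiln = 36.
→ y_wheel time = 3 and y_kiln = 9.
Δz = y_wheel time·Δb = 3 × (6) = 18, so new z* = 1500 + 18 = 1518.

1518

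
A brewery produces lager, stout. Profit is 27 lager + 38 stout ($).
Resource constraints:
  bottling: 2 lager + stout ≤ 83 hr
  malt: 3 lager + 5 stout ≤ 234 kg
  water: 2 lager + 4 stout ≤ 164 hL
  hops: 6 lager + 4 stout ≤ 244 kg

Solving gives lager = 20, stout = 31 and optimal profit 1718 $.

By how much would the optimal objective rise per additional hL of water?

At the optimum: bottling uses 71 of 83 (slack = 12); malt uses 215 of 234 (slack = 19); water uses 164 of 164 (binding); hops uses 244 of 244 (binding).
By complementary slackness, y = 0 for the non-binding constraints.
From A_Bᵀ y = c: 2·y_water + 6·y_hops = 27; 4·y_water + 4·y_hops = 38.
→ y_water = 7.5 and y_hops = 2.
Shadow price of water = 7.5.

7.5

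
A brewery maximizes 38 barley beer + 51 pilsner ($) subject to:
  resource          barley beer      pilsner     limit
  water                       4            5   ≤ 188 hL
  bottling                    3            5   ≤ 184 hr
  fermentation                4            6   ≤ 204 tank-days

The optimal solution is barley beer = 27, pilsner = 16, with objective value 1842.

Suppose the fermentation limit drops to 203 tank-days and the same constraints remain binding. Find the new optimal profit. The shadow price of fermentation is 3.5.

1838.5

Δb = -1, so new z* = 1842 + (3.5)·(-1) = 1842 − 3.5 = 1838.5.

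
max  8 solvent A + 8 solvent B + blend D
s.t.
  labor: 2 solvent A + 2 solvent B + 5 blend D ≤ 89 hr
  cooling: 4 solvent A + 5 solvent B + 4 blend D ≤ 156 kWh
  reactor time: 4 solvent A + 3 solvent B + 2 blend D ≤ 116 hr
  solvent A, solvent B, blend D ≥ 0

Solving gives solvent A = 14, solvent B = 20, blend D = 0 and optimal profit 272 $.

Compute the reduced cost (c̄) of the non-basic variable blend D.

-5

Binding: cooling and reactor time. Non-binding: labor (21 unused).
Since labor is not tight, its dual is 0.
Dual feasibility on the basic columns requires 4·y_cooling + 4·y_reactor time = 8, 5·y_cooling + 3·y_reactor time = 8.
→ y_cooling = 1 and y_reactor time = 1.
Reduced cost of blend D: c₃ − yᵀa₃ = 1 − (1·4 + 1·2) = 1 − 6 = -5.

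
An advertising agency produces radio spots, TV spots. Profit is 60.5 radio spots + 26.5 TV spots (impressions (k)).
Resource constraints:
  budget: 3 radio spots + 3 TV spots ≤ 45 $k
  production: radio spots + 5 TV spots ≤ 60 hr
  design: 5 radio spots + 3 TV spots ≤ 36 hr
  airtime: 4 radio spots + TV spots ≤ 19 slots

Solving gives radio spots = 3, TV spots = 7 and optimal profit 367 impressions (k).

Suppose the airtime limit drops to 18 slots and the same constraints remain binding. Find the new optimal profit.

360

At the optimum: budget uses 30 of 45 (slack = 15); production uses 38 of 60 (slack = 22); design uses 36 of 36 (binding); airtime uses 19 of 19 (binding).
By complementary slackness, y = 0 for the non-binding constraints.
Dual feasibility on the basic columns requires 5·y_design + 4·y_airtime = 60.5, 3·y_design + 1·y_airtime = 26.5.
Solving: y_design = 6.5, y_airtime = 7.
Δz = y_airtime·Δb = 7 × (-1) = -7, so new z* = 367 − 7 = 360.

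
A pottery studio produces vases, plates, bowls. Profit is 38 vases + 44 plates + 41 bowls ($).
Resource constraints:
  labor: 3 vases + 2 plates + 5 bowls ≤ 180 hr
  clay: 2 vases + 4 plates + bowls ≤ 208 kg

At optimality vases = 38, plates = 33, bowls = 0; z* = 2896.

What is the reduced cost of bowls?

-6

Both labor and clay are binding at x*.
The binding rows give the dual system: 3·y_labor + 2·y_clay = 38 and 2·y_labor + 4·y_clay = 44.
Solving: y_labor = 8, y_clay = 7.
Reduced cost of bowls: c₃ − yᵀa₃ = 41 − (8·5 + 7·1) = 41 − 47 = -6.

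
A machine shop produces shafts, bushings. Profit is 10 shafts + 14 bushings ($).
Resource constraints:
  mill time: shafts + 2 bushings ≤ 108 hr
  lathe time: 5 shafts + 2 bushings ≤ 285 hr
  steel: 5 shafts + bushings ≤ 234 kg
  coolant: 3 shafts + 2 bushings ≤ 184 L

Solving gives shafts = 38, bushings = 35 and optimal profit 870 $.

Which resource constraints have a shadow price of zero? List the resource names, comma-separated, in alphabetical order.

mill time: 108/108 (binding)
lathe time: 260/285 (slack 25)
steel: 225/234 (slack 9)
coolant: 184/184 (binding)
By complementary slackness, a constraint with positive slack has shadow price 0 → lathe time, steel.

lathe time, steel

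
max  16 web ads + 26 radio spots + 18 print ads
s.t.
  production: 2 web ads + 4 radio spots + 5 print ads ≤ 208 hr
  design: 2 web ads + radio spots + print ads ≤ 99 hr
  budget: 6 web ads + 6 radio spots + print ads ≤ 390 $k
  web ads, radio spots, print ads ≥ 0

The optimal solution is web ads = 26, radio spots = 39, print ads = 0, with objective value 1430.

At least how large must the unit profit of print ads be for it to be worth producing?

26

Binding: production and budget. Non-binding: design (8 unused).
Since design is not tight, its dual is 0.
From A_Bᵀ y = c: 2·y_production + 6·y_budget = 16; 4·y_production + 6·y_budget = 26.
→ y_production = 5 and y_budget = 1.
print ads enters the basis when its profit ≥ yᵀa₃ = 5·5 + 1·1 = 26.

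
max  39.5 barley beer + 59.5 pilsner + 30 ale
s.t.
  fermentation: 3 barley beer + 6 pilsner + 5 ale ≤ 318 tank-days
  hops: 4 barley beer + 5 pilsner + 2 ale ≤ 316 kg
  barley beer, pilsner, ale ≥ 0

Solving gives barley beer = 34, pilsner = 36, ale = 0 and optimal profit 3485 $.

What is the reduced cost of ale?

-5.5

At the optimum: fermentation uses 318 of 318 (binding); hops uses 316 of 316 (binding).
From A_Bᵀ y = c: 3·y_fermentation + 4·y_hops = 39.5; 6·y_fermentation + 5·y_hops = 59.5.
This yields shadow prices y_fermentation = 4.5, y_hops = 6.5.
Reduced cost of ale: c₃ − yᵀa₃ = 30 − (4.5·5 + 6.5·2) = 30 − 35.5 = -5.5.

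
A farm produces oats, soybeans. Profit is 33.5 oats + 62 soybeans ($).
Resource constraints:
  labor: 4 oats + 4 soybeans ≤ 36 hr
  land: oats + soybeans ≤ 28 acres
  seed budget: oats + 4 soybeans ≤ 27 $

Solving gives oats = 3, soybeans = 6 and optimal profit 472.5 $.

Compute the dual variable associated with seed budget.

9.5

Check each constraint at x*: labor 36/36 (tight); land 9/28 (slack 19); seed budget 27/27 (tight).
Since land is not tight, its dual is 0.
From A_Bᵀ y = c: 4·y_labor + 1·y_seed budget = 33.5; 4·y_labor + 4·y_seed budget = 62.
Solving: y_labor = 6, y_seed budget = 9.5.
Shadow price of seed budget = 9.5.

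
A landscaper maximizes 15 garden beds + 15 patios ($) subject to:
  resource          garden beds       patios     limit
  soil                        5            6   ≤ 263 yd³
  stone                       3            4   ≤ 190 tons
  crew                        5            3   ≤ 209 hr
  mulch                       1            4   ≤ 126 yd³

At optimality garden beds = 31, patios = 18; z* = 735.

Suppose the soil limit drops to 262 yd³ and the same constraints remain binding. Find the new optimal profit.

At the optimum: soil uses 263 of 263 (binding); stone uses 165 of 190 (slack = 25); crew uses 209 of 209 (binding); mulch uses 103 of 126 (slack = 23).
By complementary slackness, y = 0 for the non-binding constraints.
Dual feasibility on the basic columns requires 5·y_soil + 5·y_crew = 15, 6·y_soil + 3·y_crew = 15.
Solving: y_soil = 2, y_crew = 1.
Δz = y_soil·Δb = 2 × (-1) = -2, so new z* = 735 − 2 = 733.

733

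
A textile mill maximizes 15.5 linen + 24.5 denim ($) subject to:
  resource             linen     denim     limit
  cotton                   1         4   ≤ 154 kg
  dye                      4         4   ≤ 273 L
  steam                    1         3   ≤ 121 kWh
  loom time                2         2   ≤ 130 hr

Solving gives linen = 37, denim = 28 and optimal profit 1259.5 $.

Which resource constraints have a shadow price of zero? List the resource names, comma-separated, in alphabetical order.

cotton: 149/154 (slack 5)
dye: 260/273 (slack 13)
steam: 121/121 (binding)
loom time: 130/130 (binding)
By complementary slackness, a constraint with positive slack has shadow price 0 → cotton, dye.

cotton, dye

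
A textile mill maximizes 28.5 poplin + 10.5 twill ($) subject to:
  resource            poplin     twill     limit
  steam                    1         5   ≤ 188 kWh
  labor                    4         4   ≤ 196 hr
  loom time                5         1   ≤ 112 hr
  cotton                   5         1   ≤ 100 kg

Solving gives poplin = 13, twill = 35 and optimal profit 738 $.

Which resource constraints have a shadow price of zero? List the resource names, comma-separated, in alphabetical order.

steam: 188/188 (binding)
labor: 192/196 (slack 4)
loom time: 100/112 (slack 12)
cotton: 100/100 (binding)
By complementary slackness, a constraint with positive slack has shadow price 0 → labor, loom time.

labor, loom time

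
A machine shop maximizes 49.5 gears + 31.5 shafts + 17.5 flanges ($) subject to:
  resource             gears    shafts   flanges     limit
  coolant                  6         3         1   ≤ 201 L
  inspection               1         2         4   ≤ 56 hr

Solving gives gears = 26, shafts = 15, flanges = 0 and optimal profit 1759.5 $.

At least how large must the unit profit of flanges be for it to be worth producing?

Both coolant and inspection are binding at x*.
From A_Bᵀ y = c: 6·y_coolant + 1·y_inspection = 49.5; 3·y_coolant + 2·y_inspection = 31.5.
→ y_coolant = 7.5 and y_inspection = 4.5.
flanges enters the basis when its profit ≥ yᵀa₃ = 7.5·1 + 4.5·4 = 25.5.

25.5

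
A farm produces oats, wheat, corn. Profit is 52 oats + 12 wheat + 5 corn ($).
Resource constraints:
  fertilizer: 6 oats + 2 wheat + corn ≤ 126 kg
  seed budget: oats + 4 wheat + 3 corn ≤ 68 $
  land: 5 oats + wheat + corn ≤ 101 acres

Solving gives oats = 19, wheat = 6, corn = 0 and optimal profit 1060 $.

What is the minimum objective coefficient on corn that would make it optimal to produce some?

At the optimum: fertilizer uses 126 of 126 (binding); seed budget uses 43 of 68 (slack = 25); land uses 101 of 101 (binding).
By complementary slackness, y = 0 for the non-binding constraint.
From A_Bᵀ y = c: 6·y_fertilizer + 5·y_land = 52; 2·y_fertilizer + 1·y_land = 12.
This yields shadow prices y_fertilizer = 2, y_land = 8.
corn enters the basis when its profit ≥ yᵀa₃ = 2·1 + 8·1 = 10.

10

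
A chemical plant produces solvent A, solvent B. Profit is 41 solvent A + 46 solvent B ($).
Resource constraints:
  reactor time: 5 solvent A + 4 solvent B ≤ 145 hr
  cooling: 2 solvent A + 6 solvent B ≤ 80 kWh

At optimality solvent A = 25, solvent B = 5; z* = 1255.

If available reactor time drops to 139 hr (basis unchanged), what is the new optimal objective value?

1213

At the optimum: reactor time uses 145 of 145 (binding); cooling uses 80 of 80 (binding).
From A_Bᵀ y = c: 5·y_reactor time + 2·y_cooling = 41; 4·y_reactor time + 6·y_cooling = 46.
→ y_reactor time = 7 and y_cooling = 3.
Δz = y_reactor time·Δb = 7 × (-6) = -42, so new z* = 1255 − 42 = 1213.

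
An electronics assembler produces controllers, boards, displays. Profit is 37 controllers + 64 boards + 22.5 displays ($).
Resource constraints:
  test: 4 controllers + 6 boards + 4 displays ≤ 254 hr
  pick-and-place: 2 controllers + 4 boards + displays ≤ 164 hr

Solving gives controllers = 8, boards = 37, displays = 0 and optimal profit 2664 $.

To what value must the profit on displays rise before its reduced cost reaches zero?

28.5

Both test and pick-and-place are binding at x*.
The binding rows give the dual system: 4·y_test + 2·y_pick-and-place = 37 and 6·y_test + 4·y_pick-and-place = 64.
This yields shadow prices y_test = 5, y_pick-and-place = 8.5.
displays enters the basis when its profit ≥ yᵀa₃ = 5·4 + 8.5·1 = 28.5.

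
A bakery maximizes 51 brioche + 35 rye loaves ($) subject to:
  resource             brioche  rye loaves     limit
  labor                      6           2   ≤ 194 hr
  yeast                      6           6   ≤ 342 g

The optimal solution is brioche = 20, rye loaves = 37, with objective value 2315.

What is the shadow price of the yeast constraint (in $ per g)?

4.5

At the optimum: labor uses 194 of 194 (binding); yeast uses 342 of 342 (binding).
From A_Bᵀ y = c: 6·y_labor + 6·y_yeast = 51; 2·y_labor + 6·y_yeast = 35.
Solving: y_labor = 4, y_yeast = 4.5.
Shadow price of yeast = 4.5.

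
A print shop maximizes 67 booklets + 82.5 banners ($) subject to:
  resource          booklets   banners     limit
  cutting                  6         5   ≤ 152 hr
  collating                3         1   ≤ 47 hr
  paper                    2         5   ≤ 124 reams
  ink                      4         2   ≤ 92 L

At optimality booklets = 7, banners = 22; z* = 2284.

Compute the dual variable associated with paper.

Check each constraint at x*: cutting 152/152 (tight); collating 43/47 (slack 4); paper 124/124 (tight); ink 72/92 (slack 20).
Since collating, ink are not tight, their duals are 0.
The binding rows give the dual system: 6·y_cutting + 2·y_paper = 67 and 5·y_cutting + 5·y_paper = 82.5.
This yields shadow prices y_cutting = 8.5, y_paper = 8.
Shadow price of paper = 8.

8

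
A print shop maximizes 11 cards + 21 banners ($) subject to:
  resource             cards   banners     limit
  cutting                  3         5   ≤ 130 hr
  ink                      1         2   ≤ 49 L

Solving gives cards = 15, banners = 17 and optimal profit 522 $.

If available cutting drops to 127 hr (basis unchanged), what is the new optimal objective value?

Both cutting and ink are binding at x*.
From A_Bᵀ y = c: 3·y_cutting + 1·y_ink = 11; 5·y_cutting + 2·y_ink = 21.
Solving: y_cutting = 1, y_ink = 8.
Δz = y_cutting·Δb = 1 × (-3) = -3, so new z* = 522 − 3 = 519.

519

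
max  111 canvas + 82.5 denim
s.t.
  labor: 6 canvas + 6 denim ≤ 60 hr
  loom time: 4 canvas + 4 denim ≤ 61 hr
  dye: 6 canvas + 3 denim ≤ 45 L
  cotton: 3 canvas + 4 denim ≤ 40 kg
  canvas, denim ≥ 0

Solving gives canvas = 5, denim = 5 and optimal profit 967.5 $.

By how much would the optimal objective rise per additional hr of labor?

Binding: labor and dye. Non-binding: loom time (21 unused), cotton (5 unused).
By complementary slackness, y = 0 for the non-binding constraints.
Dual feasibility on the basic columns requires 6·y_labor + 6·y_dye = 111, 6·y_labor + 3·y_dye = 82.5.
→ y_labor = 9 and y_dye = 9.5.
Shadow price of labor = 9.

9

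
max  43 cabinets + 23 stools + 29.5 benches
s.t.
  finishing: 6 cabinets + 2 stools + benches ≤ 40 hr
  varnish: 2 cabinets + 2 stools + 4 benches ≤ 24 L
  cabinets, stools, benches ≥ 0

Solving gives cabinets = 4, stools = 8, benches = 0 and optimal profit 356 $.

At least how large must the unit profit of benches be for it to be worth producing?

31

Check each constraint at x*: finishing 40/40 (tight); varnish 24/24 (tight).
The binding rows give the dual system: 6·y_finishing + 2·y_varnish = 43 and 2·y_finishing + 2·y_varnish = 23.
→ y_finishing = 5 and y_varnish = 6.5.
benches enters the basis when its profit ≥ yᵀa₃ = 5·1 + 6.5·4 = 31.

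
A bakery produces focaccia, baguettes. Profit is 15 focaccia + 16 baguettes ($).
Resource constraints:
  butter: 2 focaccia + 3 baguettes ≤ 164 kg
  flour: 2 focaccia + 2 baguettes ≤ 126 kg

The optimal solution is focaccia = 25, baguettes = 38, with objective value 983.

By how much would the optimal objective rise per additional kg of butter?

Both butter and flour are binding at x*.
Dual feasibility on the basic columns requires 2·y_butter + 2·y_flour = 15, 3·y_butter + 2·y_flour = 16.
→ y_butter = 1 and y_flour = 6.5.
Shadow price of butter = 1.

1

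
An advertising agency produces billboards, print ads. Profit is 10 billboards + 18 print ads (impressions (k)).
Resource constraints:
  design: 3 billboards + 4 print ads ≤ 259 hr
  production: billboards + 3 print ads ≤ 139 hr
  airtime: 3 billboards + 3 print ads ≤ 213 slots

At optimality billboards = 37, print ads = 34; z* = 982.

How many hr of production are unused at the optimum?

production used = 1·37 + 3·34 = 139; slack = 139 − 139 = 0.

0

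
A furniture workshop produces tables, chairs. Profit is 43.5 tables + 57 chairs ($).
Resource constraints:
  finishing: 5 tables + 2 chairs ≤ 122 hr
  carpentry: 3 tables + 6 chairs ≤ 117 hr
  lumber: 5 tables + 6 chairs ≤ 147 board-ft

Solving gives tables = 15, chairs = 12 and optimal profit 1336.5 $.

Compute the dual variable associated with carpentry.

Check each constraint at x*: finishing 99/122 (slack 23); carpentry 117/117 (tight); lumber 147/147 (tight).
Slack constraints have shadow price 0 (complementary slackness).
The binding rows give the dual system: 3·y_carpentry + 5·y_lumber = 43.5 and 6·y_carpentry + 6·y_lumber = 57.
This yields shadow prices y_carpentry = 2, y_lumber = 7.5.
Shadow price of carpentry = 2.

2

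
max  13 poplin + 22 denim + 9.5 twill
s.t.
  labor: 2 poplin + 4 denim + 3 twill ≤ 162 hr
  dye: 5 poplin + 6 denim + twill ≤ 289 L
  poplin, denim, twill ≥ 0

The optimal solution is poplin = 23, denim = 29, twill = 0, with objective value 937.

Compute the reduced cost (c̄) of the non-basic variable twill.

-3.5

At the optimum: labor uses 162 of 162 (binding); dye uses 289 of 289 (binding).
The binding rows give the dual system: 2·y_labor + 5·y_dye = 13 and 4·y_labor + 6·y_dye = 22.
Solving: y_labor = 4, y_dye = 1.
Reduced cost of twill: c₃ − yᵀa₃ = 9.5 − (4·3 + 1·1) = 9.5 − 13 = -3.5.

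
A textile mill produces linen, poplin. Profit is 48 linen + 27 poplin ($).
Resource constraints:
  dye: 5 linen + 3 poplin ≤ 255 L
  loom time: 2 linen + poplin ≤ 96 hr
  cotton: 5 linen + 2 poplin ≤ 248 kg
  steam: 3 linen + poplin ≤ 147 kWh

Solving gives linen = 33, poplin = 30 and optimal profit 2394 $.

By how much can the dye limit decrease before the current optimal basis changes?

Binding constraints: dye, loom time. The basis is B = [[5,3],[2,1]] with det -1.
Per unit decrease in dye, x* moves by d = (1, -2).
The basis stays optimal until poplin reaches 0; allowable decrease = 15 L.

15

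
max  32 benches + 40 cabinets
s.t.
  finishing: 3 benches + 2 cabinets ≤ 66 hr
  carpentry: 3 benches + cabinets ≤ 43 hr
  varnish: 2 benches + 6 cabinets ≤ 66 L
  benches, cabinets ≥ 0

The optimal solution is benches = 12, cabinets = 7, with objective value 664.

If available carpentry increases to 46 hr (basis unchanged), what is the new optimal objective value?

Binding: carpentry and varnish. Non-binding: finishing (16 unused).
Since finishing is not tight, its dual is 0.
From A_Bᵀ y = c: 3·y_carpentry + 2·y_varnish = 32; 1·y_carpentry + 6·y_varnish = 40.
→ y_carpentry = 7 and y_varnish = 5.5.
Δz = y_carpentry·Δb = 7 × (3) = 21, so new z* = 664 + 21 = 685.

685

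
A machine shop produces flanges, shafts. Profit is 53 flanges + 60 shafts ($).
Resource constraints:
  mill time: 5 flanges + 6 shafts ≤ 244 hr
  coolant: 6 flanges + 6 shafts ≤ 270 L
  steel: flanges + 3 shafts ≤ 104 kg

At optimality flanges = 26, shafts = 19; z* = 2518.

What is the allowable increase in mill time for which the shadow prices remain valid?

10.5

Binding constraints: mill time, coolant. The basis is B = [[5,6],[6,6]] with det -6.
Per unit increase in mill time, x* moves by d = (-1, 1).
The basis stays optimal until steel becomes binding; allowable increase = 10.5 hr.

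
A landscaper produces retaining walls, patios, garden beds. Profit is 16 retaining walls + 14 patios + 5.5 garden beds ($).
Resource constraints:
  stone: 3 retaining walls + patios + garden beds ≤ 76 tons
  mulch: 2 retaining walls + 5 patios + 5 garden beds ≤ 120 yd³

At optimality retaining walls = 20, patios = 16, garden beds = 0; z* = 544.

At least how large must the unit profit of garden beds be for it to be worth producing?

Check each constraint at x*: stone 76/76 (tight); mulch 120/120 (tight).
From A_Bᵀ y = c: 3·y_stone + 2·y_mulch = 16; 1·y_stone + 5·y_mulch = 14.
→ y_stone = 4 and y_mulch = 2.
garden beds enters the basis when its profit ≥ yᵀa₃ = 4·1 + 2·5 = 14.

14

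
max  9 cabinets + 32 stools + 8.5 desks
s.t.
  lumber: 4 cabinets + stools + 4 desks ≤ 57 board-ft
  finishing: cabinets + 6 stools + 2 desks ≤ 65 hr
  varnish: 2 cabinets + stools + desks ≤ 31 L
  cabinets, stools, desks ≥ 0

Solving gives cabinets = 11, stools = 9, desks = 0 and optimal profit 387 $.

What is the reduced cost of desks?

At the optimum: lumber uses 53 of 57 (slack = 4); finishing uses 65 of 65 (binding); varnish uses 31 of 31 (binding).
Since lumber is not tight, its dual is 0.
The binding rows give the dual system: 1·y_finishing + 2·y_varnish = 9 and 6·y_finishing + 1·y_varnish = 32.
Solving: y_finishing = 5, y_varnish = 2.
Reduced cost of desks: c₃ − yᵀa₃ = 8.5 − (5·2 + 2·1) = 8.5 − 12 = -3.5.

-3.5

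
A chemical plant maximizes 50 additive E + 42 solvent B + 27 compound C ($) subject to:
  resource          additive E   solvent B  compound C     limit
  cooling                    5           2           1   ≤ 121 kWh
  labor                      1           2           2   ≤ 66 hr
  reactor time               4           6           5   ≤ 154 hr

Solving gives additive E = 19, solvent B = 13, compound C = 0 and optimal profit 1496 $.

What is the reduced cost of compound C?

At the optimum: cooling uses 121 of 121 (binding); labor uses 45 of 66 (slack = 21); reactor time uses 154 of 154 (binding).
By complementary slackness, y = 0 for the non-binding constraint.
From A_Bᵀ y = c: 5·y_cooling + 4·y_reactor time = 50; 2·y_cooling + 6·y_reactor time = 42.
→ y_cooling = 6 and y_reactor time = 5.
Reduced cost of compound C: c₃ − yᵀa₃ = 27 − (6·1 + 5·5) = 27 − 31 = -4.

-4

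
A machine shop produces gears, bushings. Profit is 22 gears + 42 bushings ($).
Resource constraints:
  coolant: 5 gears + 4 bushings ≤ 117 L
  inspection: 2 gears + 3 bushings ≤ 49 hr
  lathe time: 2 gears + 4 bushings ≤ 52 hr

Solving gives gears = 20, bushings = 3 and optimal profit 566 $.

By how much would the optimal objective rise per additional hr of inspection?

2

Check each constraint at x*: coolant 112/117 (slack 5); inspection 49/49 (tight); lathe time 52/52 (tight).
By complementary slackness, y = 0 for the non-binding constraint.
Dual feasibility on the basic columns requires 2·y_inspection + 2·y_lathe time = 22, 3·y_inspection + 4·y_lathe time = 42.
This yields shadow prices y_inspection = 2, y_lathe time = 9.
Shadow price of inspection = 2.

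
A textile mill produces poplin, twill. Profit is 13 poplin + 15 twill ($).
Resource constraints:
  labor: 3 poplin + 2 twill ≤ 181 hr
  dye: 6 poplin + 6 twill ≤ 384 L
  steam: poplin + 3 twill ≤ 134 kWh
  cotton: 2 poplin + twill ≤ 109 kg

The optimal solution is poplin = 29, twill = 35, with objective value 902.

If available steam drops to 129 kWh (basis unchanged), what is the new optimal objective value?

At the optimum: labor uses 157 of 181 (slack = 24); dye uses 384 of 384 (binding); steam uses 134 of 134 (binding); cotton uses 93 of 109 (slack = 16).
By complementary slackness, y = 0 for the non-binding constraints.
From A_Bᵀ y = c: 6·y_dye + 1·y_steam = 13; 6·y_dye + 3·y_steam = 15.
This yields shadow prices y_dye = 2, y_steam = 1.
Δz = y_steam·Δb = 1 × (-5) = -5, so new z* = 902 − 5 = 897.

897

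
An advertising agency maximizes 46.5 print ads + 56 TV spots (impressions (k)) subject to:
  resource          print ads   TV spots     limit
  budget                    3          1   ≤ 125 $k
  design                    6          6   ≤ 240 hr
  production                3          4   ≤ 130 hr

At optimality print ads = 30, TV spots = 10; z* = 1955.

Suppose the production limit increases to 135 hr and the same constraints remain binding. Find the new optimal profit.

2002.5

Check each constraint at x*: budget 100/125 (slack 25); design 240/240 (tight); production 130/130 (tight).
Slack constraints have shadow price 0 (complementary slackness).
Dual feasibility on the basic columns requires 6·y_design + 3·y_production = 46.5, 6·y_design + 4·y_production = 56.
Solving: y_design = 3, y_production = 9.5.
Δz = y_production·Δb = 9.5 × (5) = 47.5, so new z* = 1955 + 47.5 = 2002.5.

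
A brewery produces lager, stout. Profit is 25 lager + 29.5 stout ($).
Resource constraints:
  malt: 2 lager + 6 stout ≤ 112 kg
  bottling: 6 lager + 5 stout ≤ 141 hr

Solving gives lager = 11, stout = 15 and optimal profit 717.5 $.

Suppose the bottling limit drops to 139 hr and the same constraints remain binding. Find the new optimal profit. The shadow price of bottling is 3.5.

710.5

Δb = -2, so new z* = 717.5 + (3.5)·(-2) = 717.5 − 7 = 710.5.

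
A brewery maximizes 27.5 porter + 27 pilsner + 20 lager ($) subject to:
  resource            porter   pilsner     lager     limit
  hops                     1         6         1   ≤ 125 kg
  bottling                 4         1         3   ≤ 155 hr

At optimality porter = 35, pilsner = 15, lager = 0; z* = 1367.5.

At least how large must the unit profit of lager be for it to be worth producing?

21.5

Check each constraint at x*: hops 125/125 (tight); bottling 155/155 (tight).
From A_Bᵀ y = c: 1·y_hops + 4·y_bottling = 27.5; 6·y_hops + 1·y_bottling = 27.
This yields shadow prices y_hops = 3.5, y_bottling = 6.
lager enters the basis when its profit ≥ yᵀa₃ = 3.5·1 + 6·3 = 21.5.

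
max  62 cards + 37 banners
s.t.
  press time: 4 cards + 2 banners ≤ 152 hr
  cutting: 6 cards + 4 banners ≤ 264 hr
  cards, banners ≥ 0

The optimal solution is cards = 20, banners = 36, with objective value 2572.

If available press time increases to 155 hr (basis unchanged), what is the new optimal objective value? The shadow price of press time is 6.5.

2591.5

Δb = 3, so new z* = 2572 + (6.5)·(3) = 2572 + 19.5 = 2591.5.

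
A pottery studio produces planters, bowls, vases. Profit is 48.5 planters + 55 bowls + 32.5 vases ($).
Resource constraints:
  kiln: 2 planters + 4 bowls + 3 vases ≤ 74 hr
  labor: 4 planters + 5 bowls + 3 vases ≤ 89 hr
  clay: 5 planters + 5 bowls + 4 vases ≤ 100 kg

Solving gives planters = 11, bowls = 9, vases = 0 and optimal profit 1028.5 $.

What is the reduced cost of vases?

-5

At the optimum: kiln uses 58 of 74 (slack = 16); labor uses 89 of 89 (binding); clay uses 100 of 100 (binding).
By complementary slackness, y = 0 for the non-binding constraint.
From A_Bᵀ y = c: 4·y_labor + 5·y_clay = 48.5; 5·y_labor + 5·y_clay = 55.
This yields shadow prices y_labor = 6.5, y_clay = 4.5.
Reduced cost of vases: c₃ − yᵀa₃ = 32.5 − (6.5·3 + 4.5·4) = 32.5 − 37.5 = -5.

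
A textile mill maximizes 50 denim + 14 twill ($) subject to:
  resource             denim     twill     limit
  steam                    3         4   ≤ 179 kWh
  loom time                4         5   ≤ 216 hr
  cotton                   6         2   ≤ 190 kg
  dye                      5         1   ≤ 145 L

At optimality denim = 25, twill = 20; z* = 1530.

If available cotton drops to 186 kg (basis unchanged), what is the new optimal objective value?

Binding: cotton and dye. Non-binding: steam (24 unused), loom time (16 unused).
Since steam, loom time are not tight, their duals are 0.
Dual feasibility on the basic columns requires 6·y_cotton + 5·y_dye = 50, 2·y_cotton + 1·y_dye = 14.
→ y_cotton = 5 and y_dye = 4.
Δz = y_cotton·Δb = 5 × (-4) = -20, so new z* = 1530 − 20 = 1510.

1510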